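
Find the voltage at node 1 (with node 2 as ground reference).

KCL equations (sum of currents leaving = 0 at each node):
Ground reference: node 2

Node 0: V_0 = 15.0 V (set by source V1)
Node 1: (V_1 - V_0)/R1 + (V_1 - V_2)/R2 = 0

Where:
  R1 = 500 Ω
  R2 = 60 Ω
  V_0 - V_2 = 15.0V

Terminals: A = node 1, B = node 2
Nodal analysis, taking node 2 as the 0 V reference.
Source V1 fixes V_0 = 15 V.
KCL at each unknown node (sum of currents leaving = 0; resistances in Ω):
  Node 1: (V_1 - 15)/500 + (V_1 - 0)/60 = 0
Collecting terms: 0.01867 × V_1 = 0.03  =>  V_1 = 1.607 V
The requested potential is V_1 = 1.607 V.

Final answer: V_1 = 1.607 V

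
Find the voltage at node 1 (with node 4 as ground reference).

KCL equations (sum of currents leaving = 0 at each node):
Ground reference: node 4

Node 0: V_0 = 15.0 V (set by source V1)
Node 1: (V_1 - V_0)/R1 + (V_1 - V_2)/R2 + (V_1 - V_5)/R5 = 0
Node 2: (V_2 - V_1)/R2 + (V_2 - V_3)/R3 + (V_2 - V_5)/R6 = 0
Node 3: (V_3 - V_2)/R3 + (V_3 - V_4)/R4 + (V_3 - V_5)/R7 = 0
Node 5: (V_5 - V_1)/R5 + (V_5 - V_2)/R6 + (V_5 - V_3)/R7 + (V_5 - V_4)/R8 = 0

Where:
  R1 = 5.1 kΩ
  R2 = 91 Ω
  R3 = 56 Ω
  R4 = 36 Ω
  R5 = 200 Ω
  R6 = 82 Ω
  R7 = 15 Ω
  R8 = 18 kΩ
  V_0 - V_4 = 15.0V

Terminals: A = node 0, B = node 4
Nodal analysis, taking node 4 as the 0 V reference.
Source V1 fixes V_0 = 15 V.
KCL at each unknown node (sum of currents leaving = 0; resistances in Ω):
  Node 1: (V_1 - 15)/5100 + (V_1 - V_2)/91 + (V_1 - V_5)/200 = 0
  Node 2: (V_2 - V_1)/91 + (V_2 - V_3)/56 + (V_2 - V_5)/82 = 0
  Node 3: (V_3 - V_2)/56 + (V_3 - 0)/36 + (V_3 - V_5)/15 = 0
  Node 5: (V_5 - V_1)/200 + (V_5 - V_2)/82 + (V_5 - V_3)/15 + (V_5 - 0)/18000 = 0
Collecting terms (coefficients in siemens):
  0.01619·V_1 - 0.01099·V_2 - 0.005·V_5 = 0.002941
  0.04104·V_2 - 0.01099·V_1 - 0.01786·V_3 - 0.0122·V_5 = 0
  0.1123·V_3 - 0.01786·V_2 - 0.06667·V_5 = 0
  0.08392·V_5 - 0.005·V_1 - 0.0122·V_2 - 0.06667·V_3 = 0
Solving these 4 simultaneous equations (Gaussian elimination) gives:
  V_1 = 0.3389 V, V_2 = 0.1735 V, V_3 = 0.1032 V, V_5 = 0.1274 V
The requested potential is V_1 = 0.3389 V.

Final answer: V_1 = 0.3389 V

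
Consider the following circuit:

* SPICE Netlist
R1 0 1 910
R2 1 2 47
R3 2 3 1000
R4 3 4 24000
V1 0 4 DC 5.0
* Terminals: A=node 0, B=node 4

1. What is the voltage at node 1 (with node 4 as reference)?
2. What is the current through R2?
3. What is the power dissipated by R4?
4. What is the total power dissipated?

Nodal analysis, taking node 4 as the 0 V reference.
Source V1 fixes V_0 = 5 V.
KCL at each unknown node (sum of currents leaving = 0; resistances in Ω):
  Node 1: (V_1 - 5)/910 + (V_1 - V_2)/47 = 0
  Node 2: (V_2 - V_1)/47 + (V_2 - V_3)/1000 = 0
  Node 3: (V_3 - V_2)/1000 + (V_3 - 0)/24000 = 0
Collecting terms (coefficients in siemens):
  0.02238·V_1 - 0.02128·V_2 = 0.005495
  0.02228·V_2 - 0.02128·V_1 - 0.001·V_3 = 0
  0.001042·V_3 - 0.001·V_2 = 0
Solving these 3 simultaneous equations (Gaussian elimination) gives:
  V_1 = 4.825 V, V_2 = 4.816 V, V_3 = 4.623 V
Part 1:
  Read off the nodal solution: V_1 = 4.825 V
Part 2:
  I_R2 = (V_1 - V_2)/R2 = (4.825 - 4.816)/47 = 0.0001926 A
  Magnitude: I_R2 = 0.0001926 A
Part 3:
  I_R4 = (V_3 - V_4)/R4 = (4.623 - 0)/24000 = 0.0001926 A
  P_R4 = I_R4² × R4 = (0.0001926)² × 24000 = 0.0008905 W
Part 4:
  Power in each resistor, P = (ΔV)²/R:
    P_R1 = (5 - 4.825)²/910 = 0.00003377 W
    P_R2 = (4.825 - 4.816)²/47 = 0.000001744 W
    P_R3 = (4.816 - 4.623)²/1000 = 0.0000371 W
    P_R4 = (4.623 - 0)²/24000 = 0.0008905 W
  P_total = P_R1 + P_R2 + P_R3 + P_R4 = 0.0009631 W

Final answers:
1. V_1 = 4.825 V
2. I_R2 = 0.0001926 A
3. P_R4 = 0.0008905 W
4. P_total = 0.0009631 W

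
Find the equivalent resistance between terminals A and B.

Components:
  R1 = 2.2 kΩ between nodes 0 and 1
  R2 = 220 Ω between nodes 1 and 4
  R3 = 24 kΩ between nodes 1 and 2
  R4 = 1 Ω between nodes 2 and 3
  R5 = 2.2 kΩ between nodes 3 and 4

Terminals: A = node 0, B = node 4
Reduce the network between node 0 (A) and node 4 (B) by series/parallel combination:
  Rs1 = R3 + R4 (series, joined only at node 2) = 24000 + 1 = 24000 Ω
  Rs2 = R5 + Rs1 (series, joined only at node 3) = 2200 + 24000 = 26200 Ω
  Rp1 = R2 ‖ Rs2 (parallel, both between nodes 1 and 4) = 1/(1/220 + 1/26200) = 218.2 Ω
  Rs3 = R1 + Rp1 (series, joined only at node 1) = 2200 + 218.2 = 2418 Ω
R_eq = 2.418 kΩ

Final answer: 2.418 kΩ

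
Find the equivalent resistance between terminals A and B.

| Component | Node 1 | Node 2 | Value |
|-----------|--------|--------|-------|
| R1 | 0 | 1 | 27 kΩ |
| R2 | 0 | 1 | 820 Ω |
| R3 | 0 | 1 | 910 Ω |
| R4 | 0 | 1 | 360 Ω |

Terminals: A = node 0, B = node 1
Reduce the network between node 0 (A) and node 1 (B) by series/parallel combination:
  Rp1 = R1 ‖ R2 ‖ R3 ‖ R4 (parallel, all between nodes 0 and 1) = 1/(1/27000 + 1/820 + 1/910 + 1/360) = 194.8 Ω
R_eq = 194.8 Ω

Final answer: 194.8 Ω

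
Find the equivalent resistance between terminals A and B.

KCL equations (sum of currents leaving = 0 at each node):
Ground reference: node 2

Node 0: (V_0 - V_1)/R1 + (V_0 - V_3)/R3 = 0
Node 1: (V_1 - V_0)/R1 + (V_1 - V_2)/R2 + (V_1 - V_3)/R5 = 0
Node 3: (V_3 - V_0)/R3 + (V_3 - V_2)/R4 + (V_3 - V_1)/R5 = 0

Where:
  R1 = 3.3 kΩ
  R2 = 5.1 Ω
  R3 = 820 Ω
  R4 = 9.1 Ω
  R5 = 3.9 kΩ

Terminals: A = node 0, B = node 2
The network is not a plain series/parallel combination. Inject a 1 A test current into terminal A (node 0) and return it from terminal B (node 2); then R_eq = V_A / (1 A).
Nodal analysis, taking node 2 as the 0 V reference.
Current source I_test pushes 1 A into node 0 and draws it out of node 2.
KCL at each unknown node (sum of currents leaving = 0; resistances in Ω):
  Node 0: (V_0 - V_1)/3300 + (V_0 - V_3)/820 - 1 = 0
  Node 1: (V_1 - V_0)/3300 + (V_1 - 0)/5.1 + (V_1 - V_3)/3900 = 0
  Node 3: (V_3 - V_0)/820 + (V_3 - V_1)/3900 + (V_3 - 0)/9.1 = 0
Collecting terms (coefficients in siemens):
  0.001523·V_0 - 0.000303·V_1 - 0.00122·V_3 = 1
  0.1966·V_1 - 0.000303·V_0 - 0.0002564·V_3 = 0
  0.1114·V_3 - 0.00122·V_0 - 0.0002564·V_1 = 0
Solving these 3 simultaneous equations (Gaussian elimination) gives:
  V_0 = 662.8 V, V_1 = 1.031 V, V_3 = 7.261 V
R_eq = V_0 / 1 A = 662.8 Ω

Final answer: 662.8 Ω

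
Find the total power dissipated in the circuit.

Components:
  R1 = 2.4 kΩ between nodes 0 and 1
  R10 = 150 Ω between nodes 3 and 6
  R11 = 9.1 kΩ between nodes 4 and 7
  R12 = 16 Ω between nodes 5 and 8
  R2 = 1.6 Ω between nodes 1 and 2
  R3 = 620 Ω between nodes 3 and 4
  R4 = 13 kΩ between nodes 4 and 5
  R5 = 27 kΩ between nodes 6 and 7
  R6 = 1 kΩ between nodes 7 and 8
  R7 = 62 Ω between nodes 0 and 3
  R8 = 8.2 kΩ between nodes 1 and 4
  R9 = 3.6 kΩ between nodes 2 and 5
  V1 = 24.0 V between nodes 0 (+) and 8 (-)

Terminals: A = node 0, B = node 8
Nodal analysis, taking node 8 as the 0 V reference.
Source V1 fixes V_0 = 24 V.
KCL at each unknown node (sum of currents leaving = 0; resistances in Ω):
  Node 1: (V_1 - 24)/2400 + (V_1 - V_2)/1.6 + (V_1 - V_4)/8200 = 0
  Node 2: (V_2 - V_1)/1.6 + (V_2 - V_5)/3600 = 0
  Node 3: (V_3 - V_4)/620 + (V_3 - 24)/62 + (V_3 - V_6)/150 = 0
  Node 4: (V_4 - V_3)/620 + (V_4 - V_5)/13000 + (V_4 - V_1)/8200 + (V_4 - V_7)/9100 = 0
  Node 5: (V_5 - V_4)/13000 + (V_5 - V_2)/3600 + (V_5 - 0)/16 = 0
  Node 6: (V_6 - V_7)/27000 + (V_6 - V_3)/150 = 0
  Node 7: (V_7 - V_6)/27000 + (V_7 - 0)/1000 + (V_7 - V_4)/9100 = 0
Collecting terms (coefficients in siemens):
  0.6255·V_1 - 0.625·V_2 - 0.000122·V_4 = 0.01
  0.6253·V_2 - 0.625·V_1 - 0.0002778·V_5 = 0
  0.02441·V_3 - 0.001613·V_4 - 0.006667·V_6 = 0.3871
  0.001922·V_4 - 0.000122·V_1 - 0.001613·V_3 - 0.00007692·V_5 - 0.0001099·V_7 = 0
  0.06285·V_5 - 0.0002778·V_2 - 0.00007692·V_4 = 0
  0.006704·V_6 - 0.006667·V_3 - 0.00003704·V_7 = 0
  0.001147·V_7 - 0.0001099·V_4 - 0.00003704·V_6 = 0
Solving these 7 simultaneous equations (Gaussian elimination) gives:
  V_1 = 15.42 V, V_2 = 15.42 V, V_3 = 23.69 V, V_4 = 21.02 V
  V_5 = 0.09386 V, V_6 = 23.57 V, V_7 = 2.775 V
Power in each resistor, P = (ΔV)²/R:
  P_R1 = (24 - 15.42)²/2400 = 0.03065 W
  P_R2 = (15.42 - 15.42)²/1.6 = 0.00002899 W
  P_R3 = (23.69 - 21.02)²/620 = 0.01145 W
  P_R4 = (21.02 - 0.09386)²/13000 = 0.03369 W
  P_R5 = (23.57 - 2.775)²/27000 = 0.01602 W
  P_R6 = (2.775 - 0)²/1000 = 0.007702 W
  P_R7 = (24 - 23.69)²/62 = 0.001592 W
  P_R8 = (15.42 - 21.02)²/8200 = 0.003822 W
  P_R9 = (15.42 - 0.09386)²/3600 = 0.06522 W
  P_R10 = (23.69 - 23.57)²/150 = 0.00008898 W
  P_R11 = (21.02 - 2.775)²/9100 = 0.03658 W
  P_R12 = (0.09386 - 0)²/16 = 0.0005506 W
P_total = P_R1 + P_R2 + P_R3 + P_R4 + P_R5 + P_R6 + P_R7 + P_R8 + P_R9 + P_R10 + P_R11 + P_R12 = 0.2074 W

Final answer: 0.2074 W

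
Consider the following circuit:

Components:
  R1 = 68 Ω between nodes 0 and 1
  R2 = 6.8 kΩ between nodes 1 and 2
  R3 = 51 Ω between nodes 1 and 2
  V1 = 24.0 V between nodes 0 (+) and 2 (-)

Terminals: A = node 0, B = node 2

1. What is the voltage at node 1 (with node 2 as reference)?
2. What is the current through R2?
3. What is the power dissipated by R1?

Nodal analysis, taking node 2 as the 0 V reference.
Source V1 fixes V_0 = 24 V.
KCL at each unknown node (sum of currents leaving = 0; resistances in Ω):
  Node 1: (V_1 - 24)/68 + (V_1 - 0)/6800 + (V_1 - 0)/51 = 0
Collecting terms: 0.03446 × V_1 = 0.3529  =>  V_1 = 10.24 V
Part 1:
  Read off the nodal solution: V_1 = 10.24 V
Part 2:
  I_R2 = (V_1 - V_2)/R2 = (10.24 - 0)/6800 = 0.001506 A
  Magnitude: I_R2 = 0.001506 A
Part 3:
  I_R1 = (V_0 - V_1)/R1 = (24 - 10.24)/68 = 0.2023 A
  P_R1 = I_R1² × R1 = (0.2023)² × 68 = 2.784 W

Final answers:
1. V_1 = 10.24 V
2. I_R2 = 0.001506 A
3. P_R1 = 2.784 W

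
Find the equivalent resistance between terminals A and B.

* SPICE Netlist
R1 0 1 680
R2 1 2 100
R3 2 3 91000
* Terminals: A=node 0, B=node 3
Reduce the network between node 0 (A) and node 3 (B) by series/parallel combination:
  Rs1 = R1 + R2 (series, joined only at node 1) = 680 + 100 = 780 Ω
  Rs2 = R3 + Rs1 (series, joined only at node 2) = 91000 + 780 = 91780 Ω
R_eq = 91.78 kΩ

Final answer: 91.78 kΩ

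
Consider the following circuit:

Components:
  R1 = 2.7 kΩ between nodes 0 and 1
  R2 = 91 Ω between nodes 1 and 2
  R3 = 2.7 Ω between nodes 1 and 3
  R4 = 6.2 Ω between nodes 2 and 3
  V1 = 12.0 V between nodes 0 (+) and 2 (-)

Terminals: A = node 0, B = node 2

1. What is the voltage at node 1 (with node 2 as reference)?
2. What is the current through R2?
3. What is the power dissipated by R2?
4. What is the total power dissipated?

Nodal analysis, taking node 2 as the 0 V reference.
Source V1 fixes V_0 = 12 V.
KCL at each unknown node (sum of currents leaving = 0; resistances in Ω):
  Node 1: (V_1 - 12)/2700 + (V_1 - 0)/91 + (V_1 - V_3)/2.7 = 0
  Node 3: (V_3 - V_1)/2.7 + (V_3 - 0)/6.2 = 0
Collecting terms (coefficients in siemens):
  0.3817·V_1 - 0.3704·V_3 = 0.004444
  0.5317·V_3 - 0.3704·V_1 = 0
Determinant D = (0.3817)(0.5317) - (-0.3704)(-0.3704) = 0.06578
V_1 = [(0.004444)(0.5317) - (-0.3704)(0)]/D = 0.03592 V
V_3 = [(0.3817)(0) - (0.004444)(-0.3704)]/D = 0.02503 V
Part 1:
  Read off the nodal solution: V_1 = 0.03592 V
Part 2:
  I_R2 = (V_1 - V_2)/R2 = (0.03592 - 0)/91 = 0.0003948 A
  Magnitude: I_R2 = 0.0003948 A
Part 3:
  I_R2 = (V_1 - V_2)/R2 = (0.03592 - 0)/91 = 0.0003948 A
  P_R2 = I_R2² × R2 = (0.0003948)² × 91 = 0.00001418 W
Part 4:
  Power in each resistor, P = (ΔV)²/R:
    P_R1 = (12 - 0.03592)²/2700 = 0.05301 W
    P_R2 = (0.03592 - 0)²/91 = 0.00001418 W
    P_R3 = (0.03592 - 0.02503)²/2.7 = 0.00004399 W
    P_R4 = (0 - 0.02503)²/6.2 = 0.000101 W
  P_total = P_R1 + P_R2 + P_R3 + P_R4 = 0.05317 W

Final answers:
1. V_1 = 0.03592 V
2. I_R2 = 0.0003948 A
3. P_R2 = 1.418e-05 W
4. P_total = 0.05317 W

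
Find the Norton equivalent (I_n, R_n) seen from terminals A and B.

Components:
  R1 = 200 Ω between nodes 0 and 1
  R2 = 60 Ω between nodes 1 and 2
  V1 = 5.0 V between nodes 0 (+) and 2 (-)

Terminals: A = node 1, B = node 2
Find the Thévenin equivalent first; then I_n = V_th/R_th and R_n = R_th.
Step 1 — V_th is the open-circuit voltage V_A - V_B (nothing connected across the terminals).
Nodal analysis, taking node 2 as the 0 V reference.
Source V1 fixes V_0 = 5 V.
KCL at each unknown node (sum of currents leaving = 0; resistances in Ω):
  Node 1: (V_1 - 5)/200 + (V_1 - 0)/60 = 0
Collecting terms: 0.02167 × V_1 = 0.025  =>  V_1 = 1.154 V
V_th = V_1 - V_2 = 1.154 - 0 = 1.154 V
Step 2 — R_th: zero the source — replace V1 by a short circuit (node 2 merges into node 0) — and find the resistance seen between A (node 1) and B (node 0).
Reduce the network between node 1 (A) and node 0 (B) by series/parallel combination:
  Rp1 = R1 ‖ R2 (parallel, both between nodes 0 and 1) = 1/(1/200 + 1/60) = 46.15 Ω
R_th = 46.15 Ω
I_n = V_th/R_th = 1.154/46.15 = 0.025 A, and R_n = R_th = 46.15 Ω

Final answer: I_n = 0.025 A, R_n = 46.15 Ω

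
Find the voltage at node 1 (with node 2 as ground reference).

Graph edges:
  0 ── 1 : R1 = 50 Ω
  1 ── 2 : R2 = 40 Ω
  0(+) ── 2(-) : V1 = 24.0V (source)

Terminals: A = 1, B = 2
Nodal analysis, taking node 2 as the 0 V reference.
Source V1 fixes V_0 = 24 V.
KCL at each unknown node (sum of currents leaving = 0; resistances in Ω):
  Node 1: (V_1 - 24)/50 + (V_1 - 0)/40 = 0
Collecting terms: 0.045 × V_1 = 0.48  =>  V_1 = 10.67 V
The requested potential is V_1 = 10.67 V.

Final answer: V_1 = 10.67 V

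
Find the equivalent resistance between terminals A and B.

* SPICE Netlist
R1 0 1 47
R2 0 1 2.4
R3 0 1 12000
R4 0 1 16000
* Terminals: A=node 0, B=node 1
Reduce the network between node 0 (A) and node 1 (B) by series/parallel combination:
  Rp1 = R1 ‖ R2 ‖ R3 ‖ R4 (parallel, all between nodes 0 and 1) = 1/(1/47 + 1/2.4 + 1/12000 + 1/16000) = 2.283 Ω
R_eq = 2.283 Ω

Final answer: 2.283 Ω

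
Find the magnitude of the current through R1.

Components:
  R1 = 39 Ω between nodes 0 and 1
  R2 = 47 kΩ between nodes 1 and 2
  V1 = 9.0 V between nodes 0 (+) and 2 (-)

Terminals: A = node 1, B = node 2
Nodal analysis, taking node 2 as the 0 V reference.
Source V1 fixes V_0 = 9 V.
KCL at each unknown node (sum of currents leaving = 0; resistances in Ω):
  Node 1: (V_1 - 9)/39 + (V_1 - 0)/47000 = 0
Collecting terms: 0.02566 × V_1 = 0.2308  =>  V_1 = 8.993 V
I_R1 = (V_0 - V_1)/R1 = (9 - 8.993)/39 = 0.0001913 A
|I_R1| = 0.0001913 A

Final answer: |I_R1| = 0.0001913 A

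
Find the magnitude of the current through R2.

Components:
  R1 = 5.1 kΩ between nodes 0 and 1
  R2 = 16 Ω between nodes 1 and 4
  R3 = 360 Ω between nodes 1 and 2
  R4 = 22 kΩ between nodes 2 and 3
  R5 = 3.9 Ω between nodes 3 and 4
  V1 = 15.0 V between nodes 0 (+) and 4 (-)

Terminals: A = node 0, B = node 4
Nodal analysis, taking node 4 as the 0 V reference.
Source V1 fixes V_0 = 15 V.
KCL at each unknown node (sum of currents leaving = 0; resistances in Ω):
  Node 1: (V_1 - 15)/5100 + (V_1 - 0)/16 + (V_1 - V_2)/360 = 0
  Node 2: (V_2 - V_1)/360 + (V_2 - V_3)/22000 = 0
  Node 3: (V_3 - V_2)/22000 + (V_3 - 0)/3.9 = 0
Collecting terms (coefficients in siemens):
  0.06547·V_1 - 0.002778·V_2 = 0.002941
  0.002823·V_2 - 0.002778·V_1 - 0.00004545·V_3 = 0
  0.2565·V_3 - 0.00004545·V_2 = 0
Solving these 3 simultaneous equations (Gaussian elimination) gives:
  V_1 = 0.04688 V, V_2 = 0.04612 V, V_3 = 0.000008175 V
I_R2 = (V_1 - V_4)/R2 = (0.04688 - 0)/16 = 0.00293 A
|I_R2| = 0.00293 A

Final answer: |I_R2| = 0.00293 A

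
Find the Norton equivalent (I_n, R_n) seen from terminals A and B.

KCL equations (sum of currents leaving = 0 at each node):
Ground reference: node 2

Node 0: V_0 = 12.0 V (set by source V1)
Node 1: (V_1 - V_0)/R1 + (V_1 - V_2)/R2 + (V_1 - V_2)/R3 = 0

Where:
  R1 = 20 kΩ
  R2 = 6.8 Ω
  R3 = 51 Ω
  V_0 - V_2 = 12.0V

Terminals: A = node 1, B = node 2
Find the Thévenin equivalent first; then I_n = V_th/R_th and R_n = R_th.
Step 1 — V_th is the open-circuit voltage V_A - V_B (nothing connected across the terminals).
Nodal analysis, taking node 2 as the 0 V reference.
Source V1 fixes V_0 = 12 V.
KCL at each unknown node (sum of currents leaving = 0; resistances in Ω):
  Node 1: (V_1 - 12)/20000 + (V_1 - 0)/6.8 + (V_1 - 0)/51 = 0
Collecting terms: 0.1667 × V_1 = 0.0006  =>  V_1 = 0.003599 V
V_th = V_1 - V_2 = 0.003599 - 0 = 0.003599 V
Step 2 — R_th: zero the source — replace V1 by a short circuit (node 2 merges into node 0) — and find the resistance seen between A (node 1) and B (node 0).
Reduce the network between node 1 (A) and node 0 (B) by series/parallel combination:
  Rp1 = R1 ‖ R2 ‖ R3 (parallel, all between nodes 0 and 1) = 1/(1/20000 + 1/6.8 + 1/51) = 5.998 Ω
R_th = 5.998 Ω
I_n = V_th/R_th = 0.003599/5.998 = 0.0006 A, and R_n = R_th = 5.998 Ω

Final answer: I_n = 0.0006 A, R_n = 5.998 Ω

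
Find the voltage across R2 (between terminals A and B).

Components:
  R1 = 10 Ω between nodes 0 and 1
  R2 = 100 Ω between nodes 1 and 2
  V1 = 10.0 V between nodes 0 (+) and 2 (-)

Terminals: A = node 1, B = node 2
R1 and R2 are in series across V1 (node 0 → node 1 → node 2), and the output A–B is taken across R2, so this is a voltage divider.
Series current: I = V1/(R1 + R2) = 10/(10 + 100) = 10/110 = 0.09091 A
V_R2 = I × R2 = V1 × R2/(R1 + R2) = 10 × 100/110 = 9.091 V

Final answer: 9.091 V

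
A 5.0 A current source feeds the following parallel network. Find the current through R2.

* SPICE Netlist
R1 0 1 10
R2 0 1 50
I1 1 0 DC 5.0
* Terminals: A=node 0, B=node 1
All resistors sit directly between nodes 0 and 1, so they are in parallel and share one voltage V; the full source current 5 A splits among them.
1/R_par = 1/10 + 1/50 = 0.12 S  =>  R_par = 8.333 Ω
V = I × R_par = 5 × 8.333 = 41.67 V
I_R2 = V/R2 = 41.67/50 = 0.8333 A

Final answer: 0.8333 A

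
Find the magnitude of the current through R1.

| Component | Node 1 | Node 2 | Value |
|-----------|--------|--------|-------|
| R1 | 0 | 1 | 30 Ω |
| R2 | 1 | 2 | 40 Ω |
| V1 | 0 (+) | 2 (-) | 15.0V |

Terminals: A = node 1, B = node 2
Nodal analysis, taking node 2 as the 0 V reference.
Source V1 fixes V_0 = 15 V.
KCL at each unknown node (sum of currents leaving = 0; resistances in Ω):
  Node 1: (V_1 - 15)/30 + (V_1 - 0)/40 = 0
Collecting terms: 0.05833 × V_1 = 0.5  =>  V_1 = 8.571 V
I_R1 = (V_0 - V_1)/R1 = (15 - 8.571)/30 = 0.2143 A
|I_R1| = 0.2143 A

Final answer: |I_R1| = 0.2143 A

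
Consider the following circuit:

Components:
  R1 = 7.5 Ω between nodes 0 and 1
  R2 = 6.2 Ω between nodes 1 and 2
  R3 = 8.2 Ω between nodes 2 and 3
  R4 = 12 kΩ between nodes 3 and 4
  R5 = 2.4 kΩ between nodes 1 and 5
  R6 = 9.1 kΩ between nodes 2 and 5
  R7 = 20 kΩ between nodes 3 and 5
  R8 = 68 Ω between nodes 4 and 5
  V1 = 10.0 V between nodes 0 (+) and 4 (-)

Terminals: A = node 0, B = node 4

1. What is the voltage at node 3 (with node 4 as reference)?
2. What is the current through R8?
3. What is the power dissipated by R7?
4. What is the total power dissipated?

Nodal analysis, taking node 4 as the 0 V reference.
Source V1 fixes V_0 = 10 V.
KCL at each unknown node (sum of currents leaving = 0; resistances in Ω):
  Node 1: (V_1 - 10)/7.5 + (V_1 - V_2)/6.2 + (V_1 - V_5)/2400 = 0
  Node 2: (V_2 - V_1)/6.2 + (V_2 - V_3)/8.2 + (V_2 - V_5)/9100 = 0
  Node 3: (V_3 - V_2)/8.2 + (V_3 - 0)/12000 + (V_3 - V_5)/20000 = 0
  Node 5: (V_5 - V_1)/2400 + (V_5 - V_2)/9100 + (V_5 - V_3)/20000 + (V_5 - 0)/68 = 0
Collecting terms (coefficients in siemens):
  0.295·V_1 - 0.1613·V_2 - 0.0004167·V_5 = 1.333
  0.2834·V_2 - 0.1613·V_1 - 0.122·V_3 - 0.0001099·V_5 = 0
  0.1221·V_3 - 0.122·V_2 - 0.00005·V_5 = 0
  0.01528·V_5 - 0.0004167·V_1 - 0.0001099·V_2 - 0.00005·V_3 = 0
Solving these 4 simultaneous equations (Gaussian elimination) gives:
  V_1 = 9.952 V, V_2 = 9.938 V, V_3 = 9.927 V, V_5 = 0.3753 V
Part 1:
  Read off the nodal solution: V_3 = 9.927 V
Part 2:
  I_R8 = (V_4 - V_5)/R8 = (0 - 0.3753)/68 = -0.005519 A
  Magnitude: I_R8 = 0.005519 A
Part 3:
  I_R7 = (V_3 - V_5)/R7 = (9.927 - 0.3753)/20000 = 0.0004776 A
  P_R7 = I_R7² × R7 = (0.0004776)² × 20000 = 0.004562 W
Part 4:
  Power in each resistor, P = (ΔV)²/R:
    P_R1 = (10 - 9.952)²/7.5 = 0.0003021 W
    P_R2 = (9.952 - 9.938)²/6.2 = 0.00003441 W
    P_R3 = (9.938 - 9.927)²/8.2 = 0.00001396 W
    P_R4 = (9.927 - 0)²/12000 = 0.008212 W
    P_R5 = (9.952 - 0.3753)²/2400 = 0.03822 W
    P_R6 = (9.938 - 0.3753)²/9100 = 0.01005 W
    P_R7 = (9.927 - 0.3753)²/20000 = 0.004562 W
    P_R8 = (0 - 0.3753)²/68 = 0.002071 W
  P_total = P_R1 + P_R2 + P_R3 + P_R4 + P_R5 + P_R6 + P_R7 + P_R8 = 0.06346 W

Final answers:
1. V_3 = 9.927 V
2. I_R8 = 0.005519 A
3. P_R7 = 0.004562 W
4. P_total = 0.06346 W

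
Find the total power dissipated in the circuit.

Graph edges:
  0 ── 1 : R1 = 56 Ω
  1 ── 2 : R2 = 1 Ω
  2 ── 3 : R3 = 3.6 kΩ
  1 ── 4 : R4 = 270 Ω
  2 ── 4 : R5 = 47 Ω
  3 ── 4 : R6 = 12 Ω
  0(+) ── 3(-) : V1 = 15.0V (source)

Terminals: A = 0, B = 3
Nodal analysis, taking node 3 as the 0 V reference.
Source V1 fixes V_0 = 15 V.
KCL at each unknown node (sum of currents leaving = 0; resistances in Ω):
  Node 1: (V_1 - 15)/56 + (V_1 - V_2)/1 + (V_1 - V_4)/270 = 0
  Node 2: (V_2 - V_1)/1 + (V_2 - 0)/3600 + (V_2 - V_4)/47 = 0
  Node 4: (V_4 - V_1)/270 + (V_4 - V_2)/47 + (V_4 - 0)/12 = 0
Collecting terms (coefficients in siemens):
  1.022·V_1 - 1·V_2 - 0.003704·V_4 = 0.2679
  1.022·V_2 - 1·V_1 - 0.02128·V_4 = 0
  0.1083·V_4 - 0.003704·V_1 - 0.02128·V_2 = 0
Solving these 3 simultaneous equations (Gaussian elimination) gives:
  V_1 = 7.223 V, V_2 = 7.105 V, V_4 = 1.643 V
Power in each resistor, P = (ΔV)²/R:
  P_R1 = (15 - 7.223)²/56 = 1.08 W
  P_R2 = (7.223 - 7.105)²/1 = 0.01397 W
  P_R3 = (7.105 - 0)²/3600 = 0.01402 W
  P_R4 = (7.223 - 1.643)²/270 = 0.1153 W
  P_R5 = (7.105 - 1.643)²/47 = 0.6349 W
  P_R6 = (0 - 1.643)²/12 = 0.2249 W
P_total = P_R1 + P_R2 + P_R3 + P_R4 + P_R5 + P_R6 = 2.083 W

Final answer: 2.083 W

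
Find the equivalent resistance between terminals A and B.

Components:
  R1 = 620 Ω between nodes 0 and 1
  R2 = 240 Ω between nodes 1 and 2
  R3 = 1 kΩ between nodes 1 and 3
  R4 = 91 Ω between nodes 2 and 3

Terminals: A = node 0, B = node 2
Reduce the network between node 0 (A) and node 2 (B) by series/parallel combination:
  Rs1 = R3 + R4 (series, joined only at node 3) = 1000 + 91 = 1091 Ω
  Rp1 = R2 ‖ Rs1 (parallel, both between nodes 1 and 2) = 1/(1/240 + 1/1091) = 196.7 Ω
  Rs2 = R1 + Rp1 (series, joined only at node 1) = 620 + 196.7 = 816.7 Ω
R_eq = 816.7 Ω

Final answer: 816.7 Ω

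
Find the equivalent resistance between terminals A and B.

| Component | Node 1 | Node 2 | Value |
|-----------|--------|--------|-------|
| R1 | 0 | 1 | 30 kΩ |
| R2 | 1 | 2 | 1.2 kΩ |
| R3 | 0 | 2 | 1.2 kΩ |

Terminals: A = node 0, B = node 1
Reduce the network between node 0 (A) and node 1 (B) by series/parallel combination:
  Rs1 = R3 + R2 (series, joined only at node 2) = 1200 + 1200 = 2400 Ω
  Rp1 = R1 ‖ Rs1 (parallel, both between nodes 0 and 1) = 1/(1/30000 + 1/2400) = 2222 Ω
R_eq = 2.222 kΩ

Final answer: 2.222 kΩ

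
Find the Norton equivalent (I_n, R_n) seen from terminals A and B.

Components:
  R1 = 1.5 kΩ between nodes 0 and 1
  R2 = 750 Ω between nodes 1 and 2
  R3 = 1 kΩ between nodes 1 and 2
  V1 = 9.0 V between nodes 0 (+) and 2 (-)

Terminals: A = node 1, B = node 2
Find the Thévenin equivalent first; then I_n = V_th/R_th and R_n = R_th.
Step 1 — V_th is the open-circuit voltage V_A - V_B (nothing connected across the terminals).
Nodal analysis, taking node 2 as the 0 V reference.
Source V1 fixes V_0 = 9 V.
KCL at each unknown node (sum of currents leaving = 0; resistances in Ω):
  Node 1: (V_1 - 9)/1500 + (V_1 - 0)/750 + (V_1 - 0)/1000 = 0
Collecting terms: 0.003 × V_1 = 0.006  =>  V_1 = 2 V
V_th = V_1 - V_2 = 2 - 0 = 2 V
Step 2 — R_th: zero the source — replace V1 by a short circuit (node 2 merges into node 0) — and find the resistance seen between A (node 1) and B (node 0).
Reduce the network between node 1 (A) and node 0 (B) by series/parallel combination:
  Rp1 = R1 ‖ R2 ‖ R3 (parallel, all between nodes 0 and 1) = 1/(1/1500 + 1/750 + 1/1000) = 333.3 Ω
R_th = 333.3 Ω
I_n = V_th/R_th = 2/333.3 = 0.006 A, and R_n = R_th = 333.3 Ω

Final answer: I_n = 0.006 A, R_n = 333.3 Ω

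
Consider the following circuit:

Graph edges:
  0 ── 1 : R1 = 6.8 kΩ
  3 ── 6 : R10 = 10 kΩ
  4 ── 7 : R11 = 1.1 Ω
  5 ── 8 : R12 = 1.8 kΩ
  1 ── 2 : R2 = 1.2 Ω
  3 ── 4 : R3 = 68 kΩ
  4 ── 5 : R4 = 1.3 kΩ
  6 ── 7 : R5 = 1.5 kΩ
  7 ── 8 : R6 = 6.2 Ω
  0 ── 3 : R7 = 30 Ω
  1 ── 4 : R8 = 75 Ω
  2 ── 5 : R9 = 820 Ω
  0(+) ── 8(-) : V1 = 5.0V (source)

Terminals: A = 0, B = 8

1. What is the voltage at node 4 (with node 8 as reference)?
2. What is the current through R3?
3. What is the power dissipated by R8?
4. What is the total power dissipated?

Nodal analysis, taking node 8 as the 0 V reference.
Source V1 fixes V_0 = 5 V.
KCL at each unknown node (sum of currents leaving = 0; resistances in Ω):
  Node 1: (V_1 - 5)/6800 + (V_1 - V_2)/1.2 + (V_1 - V_4)/75 = 0
  Node 2: (V_2 - V_1)/1.2 + (V_2 - V_5)/820 = 0
  Node 3: (V_3 - V_4)/68000 + (V_3 - 5)/30 + (V_3 - V_6)/10000 = 0
  Node 4: (V_4 - V_3)/68000 + (V_4 - V_5)/1300 + (V_4 - V_1)/75 + (V_4 - V_7)/1.1 = 0
  Node 5: (V_5 - V_4)/1300 + (V_5 - V_2)/820 + (V_5 - 0)/1800 = 0
  Node 6: (V_6 - V_7)/1500 + (V_6 - V_3)/10000 = 0
  Node 7: (V_7 - V_6)/1500 + (V_7 - 0)/6.2 + (V_7 - V_4)/1.1 = 0
Collecting terms (coefficients in siemens):
  0.8468·V_1 - 0.8333·V_2 - 0.01333·V_4 = 0.0007353
  0.8346·V_2 - 0.8333·V_1 - 0.00122·V_5 = 0
  0.03345·V_3 - 0.00001471·V_4 - 0.0001·V_6 = 0.1667
  0.9232·V_4 - 0.01333·V_1 - 0.00001471·V_3 - 0.0007692·V_5 - 0.9091·V_7 = 0
  0.002544·V_5 - 0.00122·V_2 - 0.0007692·V_4 = 0
  0.0007667·V_6 - 0.0001·V_3 - 0.0006667·V_7 = 0
  1.071·V_7 - 0.9091·V_4 - 0.0006667·V_6 = 0
Solving these 7 simultaneous equations (Gaussian elimination) gives:
  V_1 = 0.06024 V, V_2 = 0.0602 V, V_3 = 4.985 V, V_4 = 0.008393 V
  V_5 = 0.03139 V, V_6 = 0.6567 V, V_7 = 0.007533 V
Part 1:
  Read off the nodal solution: V_4 = 0.008393 V
Part 2:
  I_R3 = (V_3 - V_4)/R3 = (4.985 - 0.008393)/68000 = 0.00007318 A
  Magnitude: I_R3 = 0.00007318 A
Part 3:
  I_R8 = (V_1 - V_4)/R8 = (0.06024 - 0.008393)/75 = 0.0006913 A
  P_R8 = I_R8² × R8 = (0.0006913)² × 75 = 0.00003584 W
Part 4:
  Power in each resistor, P = (ΔV)²/R:
    P_R1 = (5 - 0.06024)²/6800 = 0.003588 W
    P_R2 = (0.06024 - 0.0602)²/1.2 = 0.000000001481 W
    P_R3 = (4.985 - 0.008393)²/68000 = 0.0003642 W
    P_R4 = (0.008393 - 0.03139)²/1300 = 0.0000004069 W
    P_R5 = (0.6567 - 0.007533)²/1500 = 0.000281 W
    P_R6 = (0.007533 - 0)²/6.2 = 0.000009152 W
    P_R7 = (5 - 4.985)²/30 = 0.000007681 W
    P_R8 = (0.06024 - 0.008393)²/75 = 0.00003584 W
    P_R9 = (0.0602 - 0.03139)²/820 = 0.000001012 W
    P_R10 = (4.985 - 0.6567)²/10000 = 0.001873 W
    P_R11 = (0.008393 - 0.007533)²/1.1 = 0.000000673 W
    P_R12 = (0.03139 - 0)²/1800 = 0.0000005475 W
  P_total = P_R1 + P_R2 + P_R3 + P_R4 + P_R5 + P_R6 + P_R7 + P_R8 + P_R9 + P_R10 + P_R11 + P_R12 = 0.006162 W

Final answers:
1. V_4 = 0.008393 V
2. I_R3 = 7.318e-05 A
3. P_R8 = 3.584e-05 W
4. P_total = 0.006162 W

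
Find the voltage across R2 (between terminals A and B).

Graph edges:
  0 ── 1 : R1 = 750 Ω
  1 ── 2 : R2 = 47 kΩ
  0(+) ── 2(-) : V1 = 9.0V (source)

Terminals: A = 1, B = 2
R1 and R2 are in series across V1 (node 0 → node 1 → node 2), and the output A–B is taken across R2, so this is a voltage divider.
Series current: I = V1/(R1 + R2) = 9/(750 + 47000) = 9/47750 = 0.0001885 A
V_R2 = I × R2 = V1 × R2/(R1 + R2) = 9 × 47000/47750 = 8.859 V

Final answer: 8.859 V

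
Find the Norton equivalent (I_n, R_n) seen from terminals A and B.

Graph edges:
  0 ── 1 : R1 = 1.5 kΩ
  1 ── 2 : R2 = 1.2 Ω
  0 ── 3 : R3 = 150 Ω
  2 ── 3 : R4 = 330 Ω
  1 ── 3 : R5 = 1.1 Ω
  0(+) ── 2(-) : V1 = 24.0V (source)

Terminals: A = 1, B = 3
Find the Thévenin equivalent first; then I_n = V_th/R_th and R_n = R_th.
Step 1 — V_th is the open-circuit voltage V_A - V_B (nothing connected across the terminals).
Nodal analysis, taking node 2 as the 0 V reference.
Source V1 fixes V_0 = 24 V.
KCL at each unknown node (sum of currents leaving = 0; resistances in Ω):
  Node 1: (V_1 - 24)/1500 + (V_1 - 0)/1.2 + (V_1 - V_3)/1.1 = 0
  Node 3: (V_3 - 24)/150 + (V_3 - 0)/330 + (V_3 - V_1)/1.1 = 0
Collecting terms (coefficients in siemens):
  1.743·V_1 - 0.9091·V_3 = 0.016
  0.9188·V_3 - 0.9091·V_1 = 0.16
Determinant D = (1.743)(0.9188) - (-0.9091)(-0.9091) = 0.7751
V_1 = [(0.016)(0.9188) - (-0.9091)(0.16)]/D = 0.2066 V
V_3 = [(1.743)(0.16) - (0.016)(-0.9091)]/D = 0.3786 V
V_th = V_1 - V_3 = 0.2066 - 0.3786 = -0.172 V
Step 2 — R_th: zero the source — replace V1 by a short circuit (node 2 merges into node 0) — and find the resistance seen between A (node 1) and B (node 3).
Reduce the network between node 1 (A) and node 3 (B) by series/parallel combination:
  Rp1 = R1 ‖ R2 (parallel, both between nodes 0 and 1) = 1/(1/1500 + 1/1.2) = 1.199 Ω
  Rp2 = R3 ‖ R4 (parallel, both between nodes 0 and 3) = 1/(1/150 + 1/330) = 103.1 Ω
  Rs1 = Rp1 + Rp2 (series, joined only at node 0) = 1.199 + 103.1 = 104.3 Ω
  Rp3 = R5 ‖ Rs1 (parallel, both between nodes 1 and 3) = 1/(1/1.1 + 1/104.3) = 1.089 Ω
R_th = 1.089 Ω
I_n = V_th/R_th = -0.172/1.089 = -0.158 A, and R_n = R_th = 1.089 Ω

Final answer: I_n = -0.158 A, R_n = 1.089 Ω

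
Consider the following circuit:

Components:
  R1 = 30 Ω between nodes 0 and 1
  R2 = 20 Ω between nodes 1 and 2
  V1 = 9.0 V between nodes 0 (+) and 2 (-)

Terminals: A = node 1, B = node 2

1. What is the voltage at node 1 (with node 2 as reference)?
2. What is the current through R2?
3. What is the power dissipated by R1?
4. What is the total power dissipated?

Nodal analysis, taking node 2 as the 0 V reference.
Source V1 fixes V_0 = 9 V.
KCL at each unknown node (sum of currents leaving = 0; resistances in Ω):
  Node 1: (V_1 - 9)/30 + (V_1 - 0)/20 = 0
Collecting terms: 0.08333 × V_1 = 0.3  =>  V_1 = 3.6 V
Part 1:
  Read off the nodal solution: V_1 = 3.6 V
Part 2:
  I_R2 = (V_1 - V_2)/R2 = (3.6 - 0)/20 = 0.18 A
  Magnitude: I_R2 = 0.18 A
Part 3:
  I_R1 = (V_0 - V_1)/R1 = (9 - 3.6)/30 = 0.18 A
  P_R1 = I_R1² × R1 = (0.18)² × 30 = 0.972 W
Part 4:
  Power in each resistor, P = (ΔV)²/R:
    P_R1 = (9 - 3.6)²/30 = 0.972 W
    P_R2 = (3.6 - 0)²/20 = 0.648 W
  P_total = P_R1 + P_R2 = 1.62 W

Final answers:
1. V_1 = 3.6 V
2. I_R2 = 0.18 A
3. P_R1 = 0.972 W
4. P_total = 1.62 W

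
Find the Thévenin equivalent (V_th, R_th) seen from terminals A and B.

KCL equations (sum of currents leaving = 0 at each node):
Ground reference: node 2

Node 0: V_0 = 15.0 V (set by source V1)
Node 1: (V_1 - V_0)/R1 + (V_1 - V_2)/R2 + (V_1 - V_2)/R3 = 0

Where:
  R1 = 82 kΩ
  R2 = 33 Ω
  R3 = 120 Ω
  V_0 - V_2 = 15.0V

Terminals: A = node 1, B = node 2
Step 1 — V_th is the open-circuit voltage V_A - V_B (nothing connected across the terminals).
Nodal analysis, taking node 2 as the 0 V reference.
Source V1 fixes V_0 = 15 V.
KCL at each unknown node (sum of currents leaving = 0; resistances in Ω):
  Node 1: (V_1 - 15)/82000 + (V_1 - 0)/33 + (V_1 - 0)/120 = 0
Collecting terms: 0.03865 × V_1 = 0.0001829  =>  V_1 = 0.004733 V
V_th = V_1 - V_2 = 0.004733 - 0 = 0.004733 V
Step 2 — R_th: zero the source — replace V1 by a short circuit (node 2 merges into node 0) — and find the resistance seen between A (node 1) and B (node 0).
Reduce the network between node 1 (A) and node 0 (B) by series/parallel combination:
  Rp1 = R1 ‖ R2 ‖ R3 (parallel, all between nodes 0 and 1) = 1/(1/82000 + 1/33 + 1/120) = 25.87 Ω
R_th = 25.87 Ω

Final answer: V_th = 0.004733 V, R_th = 25.87 Ω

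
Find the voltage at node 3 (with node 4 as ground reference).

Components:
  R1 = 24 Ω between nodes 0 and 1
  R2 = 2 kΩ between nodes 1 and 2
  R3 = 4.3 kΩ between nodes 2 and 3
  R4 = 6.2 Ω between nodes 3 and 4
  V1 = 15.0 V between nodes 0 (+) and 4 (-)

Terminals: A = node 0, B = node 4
Nodal analysis, taking node 4 as the 0 V reference.
Source V1 fixes V_0 = 15 V.
KCL at each unknown node (sum of currents leaving = 0; resistances in Ω):
  Node 1: (V_1 - 15)/24 + (V_1 - V_2)/2000 = 0
  Node 2: (V_2 - V_1)/2000 + (V_2 - V_3)/4300 = 0
  Node 3: (V_3 - V_2)/4300 + (V_3 - 0)/6.2 = 0
Collecting terms (coefficients in siemens):
  0.04217·V_1 - 0.0005·V_2 = 0.625
  0.0007326·V_2 - 0.0005·V_1 - 0.0002326·V_3 = 0
  0.1615·V_3 - 0.0002326·V_2 = 0
Solving these 3 simultaneous equations (Gaussian elimination) gives:
  V_1 = 14.94 V, V_2 = 10.2 V, V_3 = 0.01469 V
The requested potential is V_3 = 0.01469 V.

Final answer: V_3 = 0.01469 V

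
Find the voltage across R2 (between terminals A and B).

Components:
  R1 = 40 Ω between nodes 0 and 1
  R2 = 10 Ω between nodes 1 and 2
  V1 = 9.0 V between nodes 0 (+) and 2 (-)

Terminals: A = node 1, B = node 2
R1 and R2 are in series across V1 (node 0 → node 1 → node 2), and the output A–B is taken across R2, so this is a voltage divider.
Series current: I = V1/(R1 + R2) = 9/(40 + 10) = 9/50 = 0.18 A
V_R2 = I × R2 = V1 × R2/(R1 + R2) = 9 × 10/50 = 1.8 V

Final answer: 1.8 V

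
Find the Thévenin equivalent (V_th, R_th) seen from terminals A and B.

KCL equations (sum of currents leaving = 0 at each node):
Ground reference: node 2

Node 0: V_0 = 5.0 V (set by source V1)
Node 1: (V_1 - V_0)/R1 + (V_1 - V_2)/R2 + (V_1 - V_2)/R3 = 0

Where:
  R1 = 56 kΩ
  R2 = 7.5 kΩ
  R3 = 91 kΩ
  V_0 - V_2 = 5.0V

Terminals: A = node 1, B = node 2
Step 1 — V_th is the open-circuit voltage V_A - V_B (nothing connected across the terminals).
Nodal analysis, taking node 2 as the 0 V reference.
Source V1 fixes V_0 = 5 V.
KCL at each unknown node (sum of currents leaving = 0; resistances in Ω):
  Node 1: (V_1 - 5)/56000 + (V_1 - 0)/7500 + (V_1 - 0)/91000 = 0
Collecting terms: 0.0001622 × V_1 = 0.00008929  =>  V_1 = 0.5505 V
V_th = V_1 - V_2 = 0.5505 - 0 = 0.5505 V
Step 2 — R_th: zero the source — replace V1 by a short circuit (node 2 merges into node 0) — and find the resistance seen between A (node 1) and B (node 0).
Reduce the network between node 1 (A) and node 0 (B) by series/parallel combination:
  Rp1 = R1 ‖ R2 ‖ R3 (parallel, all between nodes 0 and 1) = 1/(1/56000 + 1/7500 + 1/91000) = 6166 Ω
R_th = 6.166 kΩ

Final answer: V_th = 0.5505 V, R_th = 6.166 kΩ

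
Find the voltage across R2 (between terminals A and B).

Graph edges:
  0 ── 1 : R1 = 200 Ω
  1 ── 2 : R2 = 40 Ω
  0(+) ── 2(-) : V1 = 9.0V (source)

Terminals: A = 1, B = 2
R1 and R2 are in series across V1 (node 0 → node 1 → node 2), and the output A–B is taken across R2, so this is a voltage divider.
Series current: I = V1/(R1 + R2) = 9/(200 + 40) = 9/240 = 0.0375 A
V_R2 = I × R2 = V1 × R2/(R1 + R2) = 9 × 40/240 = 1.5 V

Final answer: 1.5 V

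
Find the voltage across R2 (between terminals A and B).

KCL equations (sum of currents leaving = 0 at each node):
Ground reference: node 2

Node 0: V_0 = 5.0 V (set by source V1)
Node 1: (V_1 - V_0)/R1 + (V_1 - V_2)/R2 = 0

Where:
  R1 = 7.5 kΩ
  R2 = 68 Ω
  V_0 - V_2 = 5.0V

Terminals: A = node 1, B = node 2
R1 and R2 are in series across V1 (node 0 → node 1 → node 2), and the output A–B is taken across R2, so this is a voltage divider.
Series current: I = V1/(R1 + R2) = 5/(7500 + 68) = 5/7568 = 0.0006607 A
V_R2 = I × R2 = V1 × R2/(R1 + R2) = 5 × 68/7568 = 0.04493 V

Final answer: 0.04493 V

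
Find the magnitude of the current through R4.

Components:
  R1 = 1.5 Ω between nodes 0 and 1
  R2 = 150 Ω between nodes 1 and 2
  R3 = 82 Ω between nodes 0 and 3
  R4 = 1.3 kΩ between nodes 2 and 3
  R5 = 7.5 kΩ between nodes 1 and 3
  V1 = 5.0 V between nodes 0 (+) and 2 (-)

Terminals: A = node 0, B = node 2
Nodal analysis, taking node 2 as the 0 V reference.
Source V1 fixes V_0 = 5 V.
KCL at each unknown node (sum of currents leaving = 0; resistances in Ω):
  Node 1: (V_1 - 5)/1.5 + (V_1 - 0)/150 + (V_1 - V_3)/7500 = 0
  Node 3: (V_3 - 5)/82 + (V_3 - 0)/1300 + (V_3 - V_1)/7500 = 0
Collecting terms (coefficients in siemens):
  0.6735·V_1 - 0.0001333·V_3 = 3.333
  0.0131·V_3 - 0.0001333·V_1 = 0.06098
Determinant D = (0.6735)(0.0131) - (-0.0001333)(-0.0001333) = 0.008821
V_1 = [(3.333)(0.0131) - (-0.0001333)(0.06098)]/D = 4.95 V
V_3 = [(0.6735)(0.06098) - (3.333)(-0.0001333)]/D = 4.706 V
I_R4 = (V_2 - V_3)/R4 = (0 - 4.706)/1300 = -0.00362 A
|I_R4| = 0.00362 A

Final answer: |I_R4| = 0.00362 A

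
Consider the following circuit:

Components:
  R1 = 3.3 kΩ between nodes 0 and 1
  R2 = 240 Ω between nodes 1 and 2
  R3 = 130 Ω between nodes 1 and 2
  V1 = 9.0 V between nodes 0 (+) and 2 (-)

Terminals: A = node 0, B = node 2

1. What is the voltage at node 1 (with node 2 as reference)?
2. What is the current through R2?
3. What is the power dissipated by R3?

Nodal analysis, taking node 2 as the 0 V reference.
Source V1 fixes V_0 = 9 V.
KCL at each unknown node (sum of currents leaving = 0; resistances in Ω):
  Node 1: (V_1 - 9)/3300 + (V_1 - 0)/240 + (V_1 - 0)/130 = 0
Collecting terms: 0.01216 × V_1 = 0.002727  =>  V_1 = 0.2242 V
Part 1:
  Read off the nodal solution: V_1 = 0.2242 V
Part 2:
  I_R2 = (V_1 - V_2)/R2 = (0.2242 - 0)/240 = 0.0009344 A
  Magnitude: I_R2 = 0.0009344 A
Part 3:
  I_R3 = (V_1 - V_2)/R3 = (0.2242 - 0)/130 = 0.001725 A
  P_R3 = I_R3² × R3 = (0.001725)² × 130 = 0.0003868 W

Final answers:
1. V_1 = 0.2242 V
2. I_R2 = 0.0009344 A
3. P_R3 = 0.0003868 W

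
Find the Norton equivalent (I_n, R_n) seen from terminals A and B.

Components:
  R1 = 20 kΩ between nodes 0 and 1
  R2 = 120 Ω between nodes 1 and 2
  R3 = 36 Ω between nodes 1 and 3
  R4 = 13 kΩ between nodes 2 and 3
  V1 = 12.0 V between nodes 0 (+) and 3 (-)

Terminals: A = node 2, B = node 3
Find the Thévenin equivalent first; then I_n = V_th/R_th and R_n = R_th.
Step 1 — V_th is the open-circuit voltage V_A - V_B (nothing connected across the terminals).
Nodal analysis, taking node 3 as the 0 V reference.
Source V1 fixes V_0 = 12 V.
KCL at each unknown node (sum of currents leaving = 0; resistances in Ω):
  Node 1: (V_1 - 12)/20000 + (V_1 - V_2)/120 + (V_1 - 0)/36 = 0
  Node 2: (V_2 - V_1)/120 + (V_2 - 0)/13000 = 0
Collecting terms (coefficients in siemens):
  0.03616·V_1 - 0.008333·V_2 = 0.0006
  0.00841·V_2 - 0.008333·V_1 = 0
Determinant D = (0.03616)(0.00841) - (-0.008333)(-0.008333) = 0.0002347
V_1 = [(0.0006)(0.00841) - (-0.008333)(0)]/D = 0.0215 V
V_2 = [(0.03616)(0) - (0.0006)(-0.008333)]/D = 0.02131 V
V_th = V_2 - V_3 = 0.02131 - 0 = 0.02131 V
Step 2 — R_th: zero the source — replace V1 by a short circuit (node 3 merges into node 0) — and find the resistance seen between A (node 2) and B (node 0).
Reduce the network between node 2 (A) and node 0 (B) by series/parallel combination:
  Rp1 = R1 ‖ R3 (parallel, both between nodes 0 and 1) = 1/(1/20000 + 1/36) = 35.94 Ω
  Rs1 = R2 + Rp1 (series, joined only at node 1) = 120 + 35.94 = 155.9 Ω
  Rp2 = R4 ‖ Rs1 (parallel, both between nodes 0 and 2) = 1/(1/13000 + 1/155.9) = 154.1 Ω
R_th = 154.1 Ω
I_n = V_th/R_th = 0.02131/154.1 = 0.0001383 A, and R_n = R_th = 154.1 Ω

Final answer: I_n = 0.0001383 A, R_n = 154.1 Ω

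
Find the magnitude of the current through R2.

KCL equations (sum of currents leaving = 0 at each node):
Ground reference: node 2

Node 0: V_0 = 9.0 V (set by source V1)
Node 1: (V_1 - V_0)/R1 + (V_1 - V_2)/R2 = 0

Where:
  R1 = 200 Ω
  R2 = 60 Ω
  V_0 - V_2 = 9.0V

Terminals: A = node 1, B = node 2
Nodal analysis, taking node 2 as the 0 V reference.
Source V1 fixes V_0 = 9 V.
KCL at each unknown node (sum of currents leaving = 0; resistances in Ω):
  Node 1: (V_1 - 9)/200 + (V_1 - 0)/60 = 0
Collecting terms: 0.02167 × V_1 = 0.045  =>  V_1 = 2.077 V
I_R2 = (V_1 - V_2)/R2 = (2.077 - 0)/60 = 0.03462 A
|I_R2| = 0.03462 A

Final answer: |I_R2| = 0.03462 A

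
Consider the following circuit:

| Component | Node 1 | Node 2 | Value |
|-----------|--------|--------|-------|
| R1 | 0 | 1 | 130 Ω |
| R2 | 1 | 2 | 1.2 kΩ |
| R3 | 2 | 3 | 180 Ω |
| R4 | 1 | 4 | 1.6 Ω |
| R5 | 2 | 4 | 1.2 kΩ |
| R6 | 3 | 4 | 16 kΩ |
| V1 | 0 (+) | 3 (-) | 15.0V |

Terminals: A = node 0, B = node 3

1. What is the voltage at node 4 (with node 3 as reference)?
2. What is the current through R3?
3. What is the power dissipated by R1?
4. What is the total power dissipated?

Nodal analysis, taking node 3 as the 0 V reference.
Source V1 fixes V_0 = 15 V.
KCL at each unknown node (sum of currents leaving = 0; resistances in Ω):
  Node 1: (V_1 - 15)/130 + (V_1 - V_2)/1200 + (V_1 - V_4)/1.6 = 0
  Node 2: (V_2 - V_1)/1200 + (V_2 - 0)/180 + (V_2 - V_4)/1200 = 0
  Node 4: (V_4 - V_1)/1.6 + (V_4 - V_2)/1200 + (V_4 - 0)/16000 = 0
Collecting terms (coefficients in siemens):
  0.6335·V_1 - 0.0008333·V_2 - 0.625·V_4 = 0.1154
  0.007222·V_2 - 0.0008333·V_1 - 0.0008333·V_4 = 0
  0.6259·V_4 - 0.625·V_1 - 0.0008333·V_2 = 0
Solving these 3 simultaneous equations (Gaussian elimination) gives:
  V_1 = 12.77 V, V_2 = 2.945 V, V_4 = 12.75 V
Part 1:
  Read off the nodal solution: V_4 = 12.75 V
Part 2:
  I_R3 = (V_2 - V_3)/R3 = (2.945 - 0)/180 = 0.01636 A
  Magnitude: I_R3 = 0.01636 A
Part 3:
  I_R1 = (V_0 - V_1)/R1 = (15 - 12.77)/130 = 0.01716 A
  P_R1 = I_R1² × R1 = (0.01716)² × 130 = 0.03828 W
Part 4:
  Power in each resistor, P = (ΔV)²/R:
    P_R1 = (15 - 12.77)²/130 = 0.03828 W
    P_R2 = (12.77 - 2.945)²/1200 = 0.08043 W
    P_R3 = (2.945 - 0)²/180 = 0.04819 W
    P_R4 = (12.77 - 12.75)²/1.6 = 0.0001288 W
    P_R5 = (2.945 - 12.75)²/1200 = 0.08019 W
    P_R6 = (0 - 12.75)²/16000 = 0.01017 W
  P_total = P_R1 + P_R2 + P_R3 + P_R4 + P_R5 + P_R6 = 0.2574 W

Final answers:
1. V_4 = 12.75 V
2. I_R3 = 0.01636 A
3. P_R1 = 0.03828 W
4. P_total = 0.2574 W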